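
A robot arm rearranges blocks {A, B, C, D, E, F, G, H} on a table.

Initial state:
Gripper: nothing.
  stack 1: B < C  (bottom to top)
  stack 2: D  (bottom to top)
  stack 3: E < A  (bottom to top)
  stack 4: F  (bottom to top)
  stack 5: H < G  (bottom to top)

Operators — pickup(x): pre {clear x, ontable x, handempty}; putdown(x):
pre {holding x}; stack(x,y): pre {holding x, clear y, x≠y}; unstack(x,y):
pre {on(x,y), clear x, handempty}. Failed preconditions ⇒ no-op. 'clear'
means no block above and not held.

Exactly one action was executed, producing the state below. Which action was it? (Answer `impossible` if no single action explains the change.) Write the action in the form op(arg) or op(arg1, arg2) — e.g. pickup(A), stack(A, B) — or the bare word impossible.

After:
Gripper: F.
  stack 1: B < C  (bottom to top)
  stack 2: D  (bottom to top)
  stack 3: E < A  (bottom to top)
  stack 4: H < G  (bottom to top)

target: towers=[B/C; D; E/A; H/G] holding=F
     unstack(G, H) → towers=[B/C; D; E/A; F; H] holding=G
     unstack(A, E) → towers=[B/C; D; E; F; H/G] holding=A
         pickup(F) → towers=[B/C; D; E/A; H/G] holding=F  ← match
         pickup(D) → towers=[B/C; E/A; F; H/G] holding=D
     unstack(C, B) → towers=[B; D; E/A; F; H/G] holding=C

pickup(F)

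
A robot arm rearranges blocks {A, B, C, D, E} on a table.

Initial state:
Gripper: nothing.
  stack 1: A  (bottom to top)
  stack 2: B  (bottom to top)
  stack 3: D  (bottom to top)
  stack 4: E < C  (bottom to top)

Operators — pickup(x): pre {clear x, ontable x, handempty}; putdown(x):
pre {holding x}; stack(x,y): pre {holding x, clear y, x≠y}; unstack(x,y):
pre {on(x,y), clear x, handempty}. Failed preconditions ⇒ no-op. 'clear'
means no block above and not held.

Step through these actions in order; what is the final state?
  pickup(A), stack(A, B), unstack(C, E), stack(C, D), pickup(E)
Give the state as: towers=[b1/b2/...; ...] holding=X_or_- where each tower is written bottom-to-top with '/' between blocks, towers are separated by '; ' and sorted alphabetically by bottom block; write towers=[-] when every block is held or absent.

towers=[B/A; D/C] holding=E

step 1 (pickup(A)): towers=[B; D; E/C] holding=A
step 2 (stack(A, B)): towers=[B/A; D; E/C] holding=-
step 3 (unstack(C, E)): towers=[B/A; D; E] holding=C
step 4 (stack(C, D)): towers=[B/A; D/C; E] holding=-
step 5 (pickup(E)): towers=[B/A; D/C] holding=E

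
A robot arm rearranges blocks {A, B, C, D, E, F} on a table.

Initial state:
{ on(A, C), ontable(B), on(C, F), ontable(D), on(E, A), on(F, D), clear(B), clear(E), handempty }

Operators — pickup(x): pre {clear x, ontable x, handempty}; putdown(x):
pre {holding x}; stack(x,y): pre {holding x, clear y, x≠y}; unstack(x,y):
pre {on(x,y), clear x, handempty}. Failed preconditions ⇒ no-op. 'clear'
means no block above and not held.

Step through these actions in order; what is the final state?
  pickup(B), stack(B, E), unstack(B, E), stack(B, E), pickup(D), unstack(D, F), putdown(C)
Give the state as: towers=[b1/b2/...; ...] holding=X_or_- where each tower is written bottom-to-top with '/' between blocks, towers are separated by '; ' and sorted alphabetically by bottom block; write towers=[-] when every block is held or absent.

step 1 (pickup(B)): towers=[D/F/C/A/E] holding=B
step 2 (stack(B, E)): towers=[D/F/C/A/E/B] holding=-
step 3 (unstack(B, E)): towers=[D/F/C/A/E] holding=B
step 4 (stack(B, E)): towers=[D/F/C/A/E/B] holding=-
step 5 (pickup(D)) [no-op]: towers=[D/F/C/A/E/B] holding=-
step 6 (unstack(D, F)) [no-op]: towers=[D/F/C/A/E/B] holding=-
step 7 (putdown(C)) [no-op]: towers=[D/F/C/A/E/B] holding=-

towers=[D/F/C/A/E/B] holding=-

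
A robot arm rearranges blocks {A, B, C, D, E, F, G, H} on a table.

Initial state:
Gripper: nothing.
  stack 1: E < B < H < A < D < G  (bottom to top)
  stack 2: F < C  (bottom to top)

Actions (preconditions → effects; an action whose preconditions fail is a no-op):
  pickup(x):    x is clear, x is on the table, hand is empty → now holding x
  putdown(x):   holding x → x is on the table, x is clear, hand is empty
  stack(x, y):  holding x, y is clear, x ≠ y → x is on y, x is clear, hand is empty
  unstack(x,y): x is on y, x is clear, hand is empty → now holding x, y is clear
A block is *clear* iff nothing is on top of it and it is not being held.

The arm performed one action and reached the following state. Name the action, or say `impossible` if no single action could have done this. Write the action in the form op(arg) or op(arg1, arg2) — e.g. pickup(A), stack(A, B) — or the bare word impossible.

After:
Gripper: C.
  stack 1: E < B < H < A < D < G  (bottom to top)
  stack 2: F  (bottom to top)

target: towers=[E/B/H/A/D/G; F] holding=C
     unstack(G, D) → towers=[E/B/H/A/D; F/C] holding=G
     unstack(C, F) → towers=[E/B/H/A/D/G; F] holding=C  ← match

unstack(C, F)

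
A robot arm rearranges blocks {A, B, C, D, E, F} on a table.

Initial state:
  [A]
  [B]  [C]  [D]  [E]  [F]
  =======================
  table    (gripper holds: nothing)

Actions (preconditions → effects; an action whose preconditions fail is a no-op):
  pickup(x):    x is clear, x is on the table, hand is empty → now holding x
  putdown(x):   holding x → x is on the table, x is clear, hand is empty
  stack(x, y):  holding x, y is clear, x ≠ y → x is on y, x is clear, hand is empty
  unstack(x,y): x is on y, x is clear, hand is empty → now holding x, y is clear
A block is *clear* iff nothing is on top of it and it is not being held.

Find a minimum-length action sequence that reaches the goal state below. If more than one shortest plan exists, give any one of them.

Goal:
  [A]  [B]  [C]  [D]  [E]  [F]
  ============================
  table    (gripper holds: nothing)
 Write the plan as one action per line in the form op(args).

step 1 (unstack(A, B)): towers=[B; C; D; E; F] holding=A
step 2 (putdown(A)): towers=[A; B; C; D; E; F] holding=-
goal check: towers=[A; B; C; D; E; F] holding=- — reached (length 2, optimal by BFS)

unstack(A, B)
putdown(A)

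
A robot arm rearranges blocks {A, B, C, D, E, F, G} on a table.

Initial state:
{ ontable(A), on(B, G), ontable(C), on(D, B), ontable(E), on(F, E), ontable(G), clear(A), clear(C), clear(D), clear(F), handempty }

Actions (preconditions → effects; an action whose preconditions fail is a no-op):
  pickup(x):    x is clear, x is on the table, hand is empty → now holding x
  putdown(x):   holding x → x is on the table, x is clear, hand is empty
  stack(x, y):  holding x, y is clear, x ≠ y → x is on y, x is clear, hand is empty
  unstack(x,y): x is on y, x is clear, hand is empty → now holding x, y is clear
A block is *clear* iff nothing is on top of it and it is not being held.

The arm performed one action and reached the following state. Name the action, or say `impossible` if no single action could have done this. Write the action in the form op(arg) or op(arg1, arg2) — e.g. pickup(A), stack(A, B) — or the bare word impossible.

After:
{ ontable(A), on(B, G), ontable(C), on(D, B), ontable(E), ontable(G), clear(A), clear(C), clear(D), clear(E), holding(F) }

target: towers=[A; C; E; G/B/D] holding=F
     unstack(F, E) → towers=[A; C; E; G/B/D] holding=F  ← match
     unstack(D, B) → towers=[A; C; E/F; G/B] holding=D
         pickup(A) → towers=[C; E/F; G/B/D] holding=A
         pickup(C) → towers=[A; E/F; G/B/D] holding=C

unstack(F, E)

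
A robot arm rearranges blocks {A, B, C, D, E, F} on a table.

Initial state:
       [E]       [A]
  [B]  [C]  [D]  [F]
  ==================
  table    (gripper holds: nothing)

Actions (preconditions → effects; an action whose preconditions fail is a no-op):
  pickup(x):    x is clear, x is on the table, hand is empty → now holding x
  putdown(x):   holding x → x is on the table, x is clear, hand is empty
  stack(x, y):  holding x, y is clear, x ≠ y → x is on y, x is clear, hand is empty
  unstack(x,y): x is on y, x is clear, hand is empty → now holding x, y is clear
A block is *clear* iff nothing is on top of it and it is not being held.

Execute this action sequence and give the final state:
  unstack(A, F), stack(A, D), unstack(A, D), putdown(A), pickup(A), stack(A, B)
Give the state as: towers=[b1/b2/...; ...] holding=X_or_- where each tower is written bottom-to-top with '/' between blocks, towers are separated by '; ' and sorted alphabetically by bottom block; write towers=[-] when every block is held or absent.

step 1 (unstack(A, F)): towers=[B; C/E; D; F] holding=A
step 2 (stack(A, D)): towers=[B; C/E; D/A; F] holding=-
step 3 (unstack(A, D)): towers=[B; C/E; D; F] holding=A
step 4 (putdown(A)): towers=[A; B; C/E; D; F] holding=-
step 5 (pickup(A)): towers=[B; C/E; D; F] holding=A
step 6 (stack(A, B)): towers=[B/A; C/E; D; F] holding=-

towers=[B/A; C/E; D; F] holding=-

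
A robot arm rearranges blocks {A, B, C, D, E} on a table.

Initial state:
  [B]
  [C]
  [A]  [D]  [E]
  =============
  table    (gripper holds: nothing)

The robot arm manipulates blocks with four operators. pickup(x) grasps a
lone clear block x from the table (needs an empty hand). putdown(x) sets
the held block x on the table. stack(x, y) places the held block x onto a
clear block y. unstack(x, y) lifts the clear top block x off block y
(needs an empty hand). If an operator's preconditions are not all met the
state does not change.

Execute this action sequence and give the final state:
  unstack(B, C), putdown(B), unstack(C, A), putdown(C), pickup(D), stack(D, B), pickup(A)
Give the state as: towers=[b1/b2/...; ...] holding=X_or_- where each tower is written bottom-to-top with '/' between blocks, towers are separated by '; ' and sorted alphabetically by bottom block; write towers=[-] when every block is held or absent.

step 1 (unstack(B, C)): towers=[A/C; D; E] holding=B
step 2 (putdown(B)): towers=[A/C; B; D; E] holding=-
step 3 (unstack(C, A)): towers=[A; B; D; E] holding=C
step 4 (putdown(C)): towers=[A; B; C; D; E] holding=-
step 5 (pickup(D)): towers=[A; B; C; E] holding=D
step 6 (stack(D, B)): towers=[A; B/D; C; E] holding=-
step 7 (pickup(A)): towers=[B/D; C; E] holding=A

towers=[B/D; C; E] holding=A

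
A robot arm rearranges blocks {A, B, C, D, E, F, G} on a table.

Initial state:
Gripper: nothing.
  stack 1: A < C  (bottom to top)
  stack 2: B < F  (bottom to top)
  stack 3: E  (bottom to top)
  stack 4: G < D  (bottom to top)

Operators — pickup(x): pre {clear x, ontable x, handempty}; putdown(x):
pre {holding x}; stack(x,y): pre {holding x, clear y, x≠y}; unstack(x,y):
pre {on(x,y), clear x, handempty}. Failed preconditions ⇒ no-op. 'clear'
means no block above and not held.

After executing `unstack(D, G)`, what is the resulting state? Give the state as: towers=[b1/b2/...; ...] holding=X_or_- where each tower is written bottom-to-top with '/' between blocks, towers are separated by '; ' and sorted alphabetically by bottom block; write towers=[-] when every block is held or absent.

towers=[A/C; B/F; E; G] holding=D

before: towers=[A/C; B/F; E; G/D] holding=-
pre[unstack(D, G)]: on(D,G) yes, clear(D) yes, handempty yes
all met → apply unstack(D, G)
after:  towers=[A/C; B/F; E; G] holding=D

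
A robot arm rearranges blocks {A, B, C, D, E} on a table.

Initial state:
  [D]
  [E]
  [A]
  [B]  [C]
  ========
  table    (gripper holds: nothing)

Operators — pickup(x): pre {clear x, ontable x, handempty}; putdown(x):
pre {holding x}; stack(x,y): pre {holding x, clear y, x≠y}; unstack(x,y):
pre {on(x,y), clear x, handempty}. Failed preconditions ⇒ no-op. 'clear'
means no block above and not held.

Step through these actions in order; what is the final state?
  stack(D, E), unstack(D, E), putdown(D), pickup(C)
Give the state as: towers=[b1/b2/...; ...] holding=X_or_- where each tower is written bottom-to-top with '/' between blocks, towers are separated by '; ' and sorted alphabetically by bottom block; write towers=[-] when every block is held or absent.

towers=[B/A/E; D] holding=C

step 1 (stack(D, E)) [no-op]: towers=[B/A/E/D; C] holding=-
step 2 (unstack(D, E)): towers=[B/A/E; C] holding=D
step 3 (putdown(D)): towers=[B/A/E; C; D] holding=-
step 4 (pickup(C)): towers=[B/A/E; D] holding=C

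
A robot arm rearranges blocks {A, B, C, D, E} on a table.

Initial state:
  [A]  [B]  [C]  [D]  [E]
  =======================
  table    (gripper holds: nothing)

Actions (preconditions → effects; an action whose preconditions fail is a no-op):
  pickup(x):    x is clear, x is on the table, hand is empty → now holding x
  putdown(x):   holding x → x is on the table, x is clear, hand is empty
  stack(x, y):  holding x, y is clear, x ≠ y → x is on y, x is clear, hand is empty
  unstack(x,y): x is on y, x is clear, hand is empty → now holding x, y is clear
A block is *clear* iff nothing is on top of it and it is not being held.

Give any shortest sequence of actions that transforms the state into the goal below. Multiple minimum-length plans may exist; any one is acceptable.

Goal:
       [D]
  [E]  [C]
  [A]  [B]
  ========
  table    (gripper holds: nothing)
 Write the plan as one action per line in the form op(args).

step 1 (pickup(E)): towers=[A; B; C; D] holding=E
step 2 (stack(E, A)): towers=[A/E; B; C; D] holding=-
step 3 (pickup(C)): towers=[A/E; B; D] holding=C
step 4 (stack(C, B)): towers=[A/E; B/C; D] holding=-
step 5 (pickup(D)): towers=[A/E; B/C] holding=D
step 6 (stack(D, C)): towers=[A/E; B/C/D] holding=-
goal check: towers=[A/E; B/C/D] holding=- — reached (length 6, optimal by BFS)

pickup(E)
stack(E, A)
pickup(C)
stack(C, B)
pickup(D)
stack(D, C)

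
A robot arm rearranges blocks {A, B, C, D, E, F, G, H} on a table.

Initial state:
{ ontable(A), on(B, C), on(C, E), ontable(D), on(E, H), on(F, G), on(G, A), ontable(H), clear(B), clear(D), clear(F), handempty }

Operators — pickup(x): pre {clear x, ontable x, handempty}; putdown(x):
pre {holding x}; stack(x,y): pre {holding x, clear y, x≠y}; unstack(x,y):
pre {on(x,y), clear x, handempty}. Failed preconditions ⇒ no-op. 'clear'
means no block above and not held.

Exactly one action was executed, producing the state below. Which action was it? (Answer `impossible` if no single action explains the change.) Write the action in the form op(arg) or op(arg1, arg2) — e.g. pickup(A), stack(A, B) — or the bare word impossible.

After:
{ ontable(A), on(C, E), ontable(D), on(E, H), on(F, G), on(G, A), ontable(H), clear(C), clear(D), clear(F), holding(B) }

target: towers=[A/G/F; D; H/E/C] holding=B
     unstack(B, C) → towers=[A/G/F; D; H/E/C] holding=B  ← match
     unstack(F, G) → towers=[A/G; D; H/E/C/B] holding=F
         pickup(D) → towers=[A/G/F; H/E/C/B] holding=D

unstack(B, C)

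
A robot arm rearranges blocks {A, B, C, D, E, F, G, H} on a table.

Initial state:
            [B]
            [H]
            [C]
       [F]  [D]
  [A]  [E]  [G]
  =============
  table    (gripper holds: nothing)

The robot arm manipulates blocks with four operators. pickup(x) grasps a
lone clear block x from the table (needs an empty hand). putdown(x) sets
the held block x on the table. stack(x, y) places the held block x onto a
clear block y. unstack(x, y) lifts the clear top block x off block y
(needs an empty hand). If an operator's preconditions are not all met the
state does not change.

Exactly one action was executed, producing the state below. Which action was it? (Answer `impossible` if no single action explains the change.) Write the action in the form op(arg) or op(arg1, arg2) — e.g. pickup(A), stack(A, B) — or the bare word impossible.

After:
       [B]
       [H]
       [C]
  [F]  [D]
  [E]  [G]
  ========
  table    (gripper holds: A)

pickup(A)

target: towers=[E/F; G/D/C/H/B] holding=A
         pickup(A) → towers=[E/F; G/D/C/H/B] holding=A  ← match
     unstack(B, H) → towers=[A; E/F; G/D/C/H] holding=B
     unstack(F, E) → towers=[A; E; G/D/C/H/B] holding=F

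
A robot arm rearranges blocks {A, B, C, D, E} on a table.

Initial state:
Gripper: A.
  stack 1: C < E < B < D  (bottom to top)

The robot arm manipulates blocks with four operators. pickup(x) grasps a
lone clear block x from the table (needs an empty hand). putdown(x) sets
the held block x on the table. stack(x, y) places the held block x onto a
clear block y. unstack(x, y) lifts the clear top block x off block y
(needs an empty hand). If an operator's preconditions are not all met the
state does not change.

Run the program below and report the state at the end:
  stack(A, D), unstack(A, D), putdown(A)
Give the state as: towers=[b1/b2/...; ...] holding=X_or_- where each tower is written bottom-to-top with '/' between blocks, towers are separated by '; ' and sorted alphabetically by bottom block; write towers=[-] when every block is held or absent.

step 1 (stack(A, D)): towers=[C/E/B/D/A] holding=-
step 2 (unstack(A, D)): towers=[C/E/B/D] holding=A
step 3 (putdown(A)): towers=[A; C/E/B/D] holding=-

towers=[A; C/E/B/D] holding=-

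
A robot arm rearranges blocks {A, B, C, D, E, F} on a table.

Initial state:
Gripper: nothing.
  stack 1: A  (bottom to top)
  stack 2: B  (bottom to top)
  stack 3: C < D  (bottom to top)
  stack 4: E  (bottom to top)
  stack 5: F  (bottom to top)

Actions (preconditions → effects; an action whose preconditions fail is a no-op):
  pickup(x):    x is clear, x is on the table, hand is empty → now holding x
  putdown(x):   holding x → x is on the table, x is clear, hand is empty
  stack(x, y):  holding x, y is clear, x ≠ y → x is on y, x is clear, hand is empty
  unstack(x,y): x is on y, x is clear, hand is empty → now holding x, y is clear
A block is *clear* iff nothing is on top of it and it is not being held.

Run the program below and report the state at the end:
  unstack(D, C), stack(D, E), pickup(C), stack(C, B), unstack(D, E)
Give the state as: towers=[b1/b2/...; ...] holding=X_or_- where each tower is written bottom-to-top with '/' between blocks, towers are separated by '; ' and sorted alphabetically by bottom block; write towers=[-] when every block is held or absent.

towers=[A; B/C; E; F] holding=D

step 1 (unstack(D, C)): towers=[A; B; C; E; F] holding=D
step 2 (stack(D, E)): towers=[A; B; C; E/D; F] holding=-
step 3 (pickup(C)): towers=[A; B; E/D; F] holding=C
step 4 (stack(C, B)): towers=[A; B/C; E/D; F] holding=-
step 5 (unstack(D, E)): towers=[A; B/C; E; F] holding=D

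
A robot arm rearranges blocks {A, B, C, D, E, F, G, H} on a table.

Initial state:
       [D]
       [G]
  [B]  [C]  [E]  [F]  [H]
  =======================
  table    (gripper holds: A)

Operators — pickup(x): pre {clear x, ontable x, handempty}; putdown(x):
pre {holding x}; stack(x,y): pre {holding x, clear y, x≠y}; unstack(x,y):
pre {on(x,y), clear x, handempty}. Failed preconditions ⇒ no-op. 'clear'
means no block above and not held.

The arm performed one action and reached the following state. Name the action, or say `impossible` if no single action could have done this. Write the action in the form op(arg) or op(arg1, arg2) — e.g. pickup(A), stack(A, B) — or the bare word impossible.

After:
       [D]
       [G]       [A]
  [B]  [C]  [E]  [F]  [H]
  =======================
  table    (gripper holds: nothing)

stack(A, F)

target: towers=[B; C/G/D; E; F/A; H] holding=-
        putdown(A) → towers=[A; B; C/G/D; E; F; H] holding=-
       stack(A, E) → towers=[B; C/G/D; E/A; F; H] holding=-
       stack(A, H) → towers=[B; C/G/D; E; F; H/A] holding=-
       stack(A, B) → towers=[B/A; C/G/D; E; F; H] holding=-
       stack(A, F) → towers=[B; C/G/D; E; F/A; H] holding=-  ← match
       stack(A, D) → towers=[B; C/G/D/A; E; F; H] holding=-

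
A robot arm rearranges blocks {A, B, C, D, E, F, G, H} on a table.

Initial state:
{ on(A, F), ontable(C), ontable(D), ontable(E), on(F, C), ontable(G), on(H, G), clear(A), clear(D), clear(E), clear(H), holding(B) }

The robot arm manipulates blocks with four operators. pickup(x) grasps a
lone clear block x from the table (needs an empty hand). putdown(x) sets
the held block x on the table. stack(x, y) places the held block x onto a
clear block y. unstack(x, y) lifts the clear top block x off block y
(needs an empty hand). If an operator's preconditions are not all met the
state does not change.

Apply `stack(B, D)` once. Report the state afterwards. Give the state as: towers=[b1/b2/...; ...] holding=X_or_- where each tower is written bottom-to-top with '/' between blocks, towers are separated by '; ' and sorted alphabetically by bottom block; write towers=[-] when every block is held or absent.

before: towers=[C/F/A; D; E; G/H] holding=B
pre[stack(B, D)]: holding(B) yes, clear(D) yes, B≠D yes
all met → apply stack(B, D)
after:  towers=[C/F/A; D/B; E; G/H] holding=-

towers=[C/F/A; D/B; E; G/H] holding=-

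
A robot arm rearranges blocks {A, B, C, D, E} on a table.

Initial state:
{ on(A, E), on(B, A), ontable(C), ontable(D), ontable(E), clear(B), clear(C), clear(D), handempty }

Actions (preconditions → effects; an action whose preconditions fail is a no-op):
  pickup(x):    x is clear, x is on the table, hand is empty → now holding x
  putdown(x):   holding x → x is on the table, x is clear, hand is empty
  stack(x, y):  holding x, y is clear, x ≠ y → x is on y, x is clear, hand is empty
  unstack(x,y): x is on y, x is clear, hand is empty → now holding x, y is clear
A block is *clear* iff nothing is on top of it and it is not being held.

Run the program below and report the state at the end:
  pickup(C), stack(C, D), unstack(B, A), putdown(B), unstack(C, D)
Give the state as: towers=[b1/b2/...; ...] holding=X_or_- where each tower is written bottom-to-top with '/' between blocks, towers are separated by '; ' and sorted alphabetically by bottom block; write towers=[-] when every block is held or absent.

towers=[B; D; E/A] holding=C

step 1 (pickup(C)): towers=[D; E/A/B] holding=C
step 2 (stack(C, D)): towers=[D/C; E/A/B] holding=-
step 3 (unstack(B, A)): towers=[D/C; E/A] holding=B
step 4 (putdown(B)): towers=[B; D/C; E/A] holding=-
step 5 (unstack(C, D)): towers=[B; D; E/A] holding=C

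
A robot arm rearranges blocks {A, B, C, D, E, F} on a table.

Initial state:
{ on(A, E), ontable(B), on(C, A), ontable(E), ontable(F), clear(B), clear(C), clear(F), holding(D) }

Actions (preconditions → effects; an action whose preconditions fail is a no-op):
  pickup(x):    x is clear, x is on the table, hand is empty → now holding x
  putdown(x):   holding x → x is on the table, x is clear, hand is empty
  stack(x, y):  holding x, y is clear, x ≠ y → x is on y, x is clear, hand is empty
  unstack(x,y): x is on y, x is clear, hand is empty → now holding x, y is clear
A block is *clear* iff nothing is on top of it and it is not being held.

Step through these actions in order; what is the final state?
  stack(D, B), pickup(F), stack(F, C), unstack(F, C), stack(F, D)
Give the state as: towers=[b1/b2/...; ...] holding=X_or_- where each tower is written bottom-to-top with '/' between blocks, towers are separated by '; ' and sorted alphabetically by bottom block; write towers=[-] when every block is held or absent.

step 1 (stack(D, B)): towers=[B/D; E/A/C; F] holding=-
step 2 (pickup(F)): towers=[B/D; E/A/C] holding=F
step 3 (stack(F, C)): towers=[B/D; E/A/C/F] holding=-
step 4 (unstack(F, C)): towers=[B/D; E/A/C] holding=F
step 5 (stack(F, D)): towers=[B/D/F; E/A/C] holding=-

towers=[B/D/F; E/A/C] holding=-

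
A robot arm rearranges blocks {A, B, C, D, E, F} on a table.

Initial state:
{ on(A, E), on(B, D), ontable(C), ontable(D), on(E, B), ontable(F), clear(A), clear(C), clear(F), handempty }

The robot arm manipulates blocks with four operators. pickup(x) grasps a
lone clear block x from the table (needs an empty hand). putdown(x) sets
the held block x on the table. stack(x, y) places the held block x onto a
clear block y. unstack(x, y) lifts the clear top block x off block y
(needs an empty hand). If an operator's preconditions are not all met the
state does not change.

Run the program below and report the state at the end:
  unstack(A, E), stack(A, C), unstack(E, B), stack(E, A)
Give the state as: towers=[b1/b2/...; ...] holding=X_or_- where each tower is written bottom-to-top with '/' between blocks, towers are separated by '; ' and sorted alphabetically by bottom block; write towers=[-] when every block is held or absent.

step 1 (unstack(A, E)): towers=[C; D/B/E; F] holding=A
step 2 (stack(A, C)): towers=[C/A; D/B/E; F] holding=-
step 3 (unstack(E, B)): towers=[C/A; D/B; F] holding=E
step 4 (stack(E, A)): towers=[C/A/E; D/B; F] holding=-

towers=[C/A/E; D/B; F] holding=-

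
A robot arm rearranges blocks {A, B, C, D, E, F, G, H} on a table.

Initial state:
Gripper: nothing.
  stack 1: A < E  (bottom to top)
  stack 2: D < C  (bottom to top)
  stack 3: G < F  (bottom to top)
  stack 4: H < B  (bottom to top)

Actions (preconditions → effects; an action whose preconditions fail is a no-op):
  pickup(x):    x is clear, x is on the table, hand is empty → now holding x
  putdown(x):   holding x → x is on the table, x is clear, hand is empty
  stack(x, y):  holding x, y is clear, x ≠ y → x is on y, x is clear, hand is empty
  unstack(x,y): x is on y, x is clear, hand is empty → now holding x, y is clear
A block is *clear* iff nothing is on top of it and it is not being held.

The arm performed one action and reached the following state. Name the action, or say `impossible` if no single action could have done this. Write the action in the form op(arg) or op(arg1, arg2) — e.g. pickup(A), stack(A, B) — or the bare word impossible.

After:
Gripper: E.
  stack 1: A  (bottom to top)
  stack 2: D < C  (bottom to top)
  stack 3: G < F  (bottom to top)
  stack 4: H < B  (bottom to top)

target: towers=[A; D/C; G/F; H/B] holding=E
     unstack(E, A) → towers=[A; D/C; G/F; H/B] holding=E  ← match
     unstack(B, H) → towers=[A/E; D/C; G/F; H] holding=B
     unstack(F, G) → towers=[A/E; D/C; G; H/B] holding=F
     unstack(C, D) → towers=[A/E; D; G/F; H/B] holding=C

unstack(E, A)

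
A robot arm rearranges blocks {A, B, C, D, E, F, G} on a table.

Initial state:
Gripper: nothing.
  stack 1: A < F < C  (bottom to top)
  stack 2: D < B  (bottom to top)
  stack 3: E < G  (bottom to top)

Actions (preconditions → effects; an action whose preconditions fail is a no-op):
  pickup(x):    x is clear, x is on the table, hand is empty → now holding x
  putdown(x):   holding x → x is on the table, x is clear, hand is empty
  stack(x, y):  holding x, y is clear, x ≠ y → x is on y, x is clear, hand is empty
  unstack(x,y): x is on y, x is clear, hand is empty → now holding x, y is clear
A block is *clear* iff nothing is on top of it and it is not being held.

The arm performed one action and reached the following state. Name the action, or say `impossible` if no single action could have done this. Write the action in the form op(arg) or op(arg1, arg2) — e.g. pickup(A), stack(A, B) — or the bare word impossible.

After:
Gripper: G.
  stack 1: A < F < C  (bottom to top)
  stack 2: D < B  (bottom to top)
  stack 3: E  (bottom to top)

target: towers=[A/F/C; D/B; E] holding=G
     unstack(B, D) → towers=[A/F/C; D; E/G] holding=B
     unstack(G, E) → towers=[A/F/C; D/B; E] holding=G  ← match
     unstack(C, F) → towers=[A/F; D/B; E/G] holding=C

unstack(G, E)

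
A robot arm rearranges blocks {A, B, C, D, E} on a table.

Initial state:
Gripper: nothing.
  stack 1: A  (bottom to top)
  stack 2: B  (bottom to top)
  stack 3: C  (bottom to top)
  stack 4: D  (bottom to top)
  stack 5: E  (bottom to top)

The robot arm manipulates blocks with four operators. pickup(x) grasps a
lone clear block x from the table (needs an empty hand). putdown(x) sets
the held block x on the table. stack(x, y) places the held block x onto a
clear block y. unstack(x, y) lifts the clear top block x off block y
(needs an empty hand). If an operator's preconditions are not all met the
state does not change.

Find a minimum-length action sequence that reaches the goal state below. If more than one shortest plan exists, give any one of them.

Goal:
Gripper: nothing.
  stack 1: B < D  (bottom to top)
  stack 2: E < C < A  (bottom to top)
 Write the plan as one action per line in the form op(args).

pickup(D)
stack(D, B)
pickup(C)
stack(C, E)
pickup(A)
stack(A, C)

step 1 (pickup(D)): towers=[A; B; C; E] holding=D
step 2 (stack(D, B)): towers=[A; B/D; C; E] holding=-
step 3 (pickup(C)): towers=[A; B/D; E] holding=C
step 4 (stack(C, E)): towers=[A; B/D; E/C] holding=-
step 5 (pickup(A)): towers=[B/D; E/C] holding=A
step 6 (stack(A, C)): towers=[B/D; E/C/A] holding=-
goal check: towers=[B/D; E/C/A] holding=- — reached (length 6, optimal by BFS)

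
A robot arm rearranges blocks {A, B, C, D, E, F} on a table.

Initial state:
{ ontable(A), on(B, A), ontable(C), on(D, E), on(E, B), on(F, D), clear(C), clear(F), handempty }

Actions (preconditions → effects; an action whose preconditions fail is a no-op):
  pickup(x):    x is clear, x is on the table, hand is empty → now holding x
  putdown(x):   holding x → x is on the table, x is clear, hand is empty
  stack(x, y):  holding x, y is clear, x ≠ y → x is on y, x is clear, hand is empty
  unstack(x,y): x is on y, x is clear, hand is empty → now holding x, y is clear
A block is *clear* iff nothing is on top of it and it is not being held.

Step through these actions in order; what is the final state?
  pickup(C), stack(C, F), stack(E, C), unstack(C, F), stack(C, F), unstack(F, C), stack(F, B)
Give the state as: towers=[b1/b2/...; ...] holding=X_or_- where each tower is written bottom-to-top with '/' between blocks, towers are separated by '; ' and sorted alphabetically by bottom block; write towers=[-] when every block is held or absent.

towers=[A/B/E/D/F/C] holding=-

step 1 (pickup(C)): towers=[A/B/E/D/F] holding=C
step 2 (stack(C, F)): towers=[A/B/E/D/F/C] holding=-
step 3 (stack(E, C)) [no-op]: towers=[A/B/E/D/F/C] holding=-
step 4 (unstack(C, F)): towers=[A/B/E/D/F] holding=C
step 5 (stack(C, F)): towers=[A/B/E/D/F/C] holding=-
step 6 (unstack(F, C)) [no-op]: towers=[A/B/E/D/F/C] holding=-
step 7 (stack(F, B)) [no-op]: towers=[A/B/E/D/F/C] holding=-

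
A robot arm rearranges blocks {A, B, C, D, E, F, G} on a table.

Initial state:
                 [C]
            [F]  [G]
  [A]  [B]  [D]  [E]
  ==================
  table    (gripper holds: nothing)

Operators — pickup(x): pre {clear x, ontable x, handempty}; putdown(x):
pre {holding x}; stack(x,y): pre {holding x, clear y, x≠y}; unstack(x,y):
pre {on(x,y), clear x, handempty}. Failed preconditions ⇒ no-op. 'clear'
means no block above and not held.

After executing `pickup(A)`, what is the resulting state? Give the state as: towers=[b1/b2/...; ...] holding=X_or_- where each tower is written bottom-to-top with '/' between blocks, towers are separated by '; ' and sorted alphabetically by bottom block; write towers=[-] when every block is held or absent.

before: towers=[A; B; D/F; E/G/C] holding=-
pre[pickup(A)]: clear(A) ✓, ontable(A) ✓, handempty ✓
all met → apply pickup(A)
after:  towers=[B; D/F; E/G/C] holding=A

towers=[B; D/F; E/G/C] holding=A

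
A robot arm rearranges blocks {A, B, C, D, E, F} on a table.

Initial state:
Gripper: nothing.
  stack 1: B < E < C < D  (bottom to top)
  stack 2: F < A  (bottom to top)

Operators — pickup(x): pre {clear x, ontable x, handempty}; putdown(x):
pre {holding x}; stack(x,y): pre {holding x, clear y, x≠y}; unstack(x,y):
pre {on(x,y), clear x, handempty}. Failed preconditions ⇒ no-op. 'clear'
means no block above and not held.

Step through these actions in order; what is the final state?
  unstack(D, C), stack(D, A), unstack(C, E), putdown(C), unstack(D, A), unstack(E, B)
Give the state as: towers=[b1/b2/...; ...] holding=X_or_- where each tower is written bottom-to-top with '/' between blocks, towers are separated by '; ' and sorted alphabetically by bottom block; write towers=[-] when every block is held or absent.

towers=[B/E; C; F/A] holding=D

step 1 (unstack(D, C)): towers=[B/E/C; F/A] holding=D
step 2 (stack(D, A)): towers=[B/E/C; F/A/D] holding=-
step 3 (unstack(C, E)): towers=[B/E; F/A/D] holding=C
step 4 (putdown(C)): towers=[B/E; C; F/A/D] holding=-
step 5 (unstack(D, A)): towers=[B/E; C; F/A] holding=D
step 6 (unstack(E, B)) [no-op]: towers=[B/E; C; F/A] holding=D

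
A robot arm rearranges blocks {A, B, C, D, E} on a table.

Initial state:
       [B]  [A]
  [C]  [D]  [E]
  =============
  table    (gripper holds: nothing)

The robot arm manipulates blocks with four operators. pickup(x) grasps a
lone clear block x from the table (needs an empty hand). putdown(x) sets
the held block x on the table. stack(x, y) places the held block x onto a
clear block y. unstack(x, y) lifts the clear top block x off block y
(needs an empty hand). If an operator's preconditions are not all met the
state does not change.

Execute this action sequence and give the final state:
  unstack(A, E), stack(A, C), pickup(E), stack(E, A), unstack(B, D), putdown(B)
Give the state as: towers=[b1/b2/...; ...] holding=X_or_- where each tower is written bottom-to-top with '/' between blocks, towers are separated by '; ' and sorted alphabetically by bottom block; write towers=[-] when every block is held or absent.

step 1 (unstack(A, E)): towers=[C; D/B; E] holding=A
step 2 (stack(A, C)): towers=[C/A; D/B; E] holding=-
step 3 (pickup(E)): towers=[C/A; D/B] holding=E
step 4 (stack(E, A)): towers=[C/A/E; D/B] holding=-
step 5 (unstack(B, D)): towers=[C/A/E; D] holding=B
step 6 (putdown(B)): towers=[B; C/A/E; D] holding=-

towers=[B; C/A/E; D] holding=-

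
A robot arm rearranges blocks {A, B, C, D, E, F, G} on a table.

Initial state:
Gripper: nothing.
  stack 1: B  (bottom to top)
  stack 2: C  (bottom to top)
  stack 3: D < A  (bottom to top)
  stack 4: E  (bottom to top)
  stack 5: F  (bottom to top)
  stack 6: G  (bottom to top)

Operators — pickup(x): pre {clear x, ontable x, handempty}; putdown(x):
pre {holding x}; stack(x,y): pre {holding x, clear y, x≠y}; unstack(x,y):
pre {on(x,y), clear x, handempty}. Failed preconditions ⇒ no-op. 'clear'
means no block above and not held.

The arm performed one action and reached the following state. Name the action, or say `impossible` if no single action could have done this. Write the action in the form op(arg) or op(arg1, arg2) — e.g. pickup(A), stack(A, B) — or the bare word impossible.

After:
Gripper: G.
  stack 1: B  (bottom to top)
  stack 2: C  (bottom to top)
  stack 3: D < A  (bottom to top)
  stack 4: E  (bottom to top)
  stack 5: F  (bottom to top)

target: towers=[B; C; D/A; E; F] holding=G
         pickup(B) → towers=[C; D/A; E; F; G] holding=B
         pickup(F) → towers=[B; C; D/A; E; G] holding=F
         pickup(G) → towers=[B; C; D/A; E; F] holding=G  ← match
     unstack(A, D) → towers=[B; C; D; E; F; G] holding=A
         pickup(E) → towers=[B; C; D/A; F; G] holding=E
         pickup(C) → towers=[B; D/A; E; F; G] holding=C

pickup(G)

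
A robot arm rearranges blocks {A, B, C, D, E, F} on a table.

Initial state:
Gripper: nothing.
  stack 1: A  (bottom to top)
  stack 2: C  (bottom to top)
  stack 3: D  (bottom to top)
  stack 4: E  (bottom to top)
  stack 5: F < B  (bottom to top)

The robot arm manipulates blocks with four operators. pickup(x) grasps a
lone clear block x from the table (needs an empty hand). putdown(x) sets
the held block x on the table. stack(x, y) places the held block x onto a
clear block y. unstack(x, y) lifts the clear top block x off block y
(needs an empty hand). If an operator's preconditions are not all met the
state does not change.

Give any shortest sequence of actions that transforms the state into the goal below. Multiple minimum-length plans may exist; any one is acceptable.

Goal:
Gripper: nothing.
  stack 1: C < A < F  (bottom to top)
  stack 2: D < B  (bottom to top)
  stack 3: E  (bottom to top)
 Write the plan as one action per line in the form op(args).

unstack(B, F)
stack(B, D)
pickup(A)
stack(A, C)
pickup(F)
stack(F, A)

step 1 (unstack(B, F)): towers=[A; C; D; E; F] holding=B
step 2 (stack(B, D)): towers=[A; C; D/B; E; F] holding=-
step 3 (pickup(A)): towers=[C; D/B; E; F] holding=A
step 4 (stack(A, C)): towers=[C/A; D/B; E; F] holding=-
step 5 (pickup(F)): towers=[C/A; D/B; E] holding=F
step 6 (stack(F, A)): towers=[C/A/F; D/B; E] holding=-
goal check: towers=[C/A/F; D/B; E] holding=- — reached (length 6, optimal by BFS)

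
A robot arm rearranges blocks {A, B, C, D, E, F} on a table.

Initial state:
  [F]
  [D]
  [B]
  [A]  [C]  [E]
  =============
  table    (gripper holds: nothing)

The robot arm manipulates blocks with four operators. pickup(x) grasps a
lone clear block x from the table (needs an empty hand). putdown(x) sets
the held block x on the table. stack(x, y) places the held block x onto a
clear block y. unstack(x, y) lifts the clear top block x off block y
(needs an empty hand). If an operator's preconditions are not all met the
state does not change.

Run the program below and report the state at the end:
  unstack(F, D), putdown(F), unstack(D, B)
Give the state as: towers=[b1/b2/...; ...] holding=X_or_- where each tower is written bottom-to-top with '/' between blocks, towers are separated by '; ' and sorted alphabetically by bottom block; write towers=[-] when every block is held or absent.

towers=[A/B; C; E; F] holding=D

step 1 (unstack(F, D)): towers=[A/B/D; C; E] holding=F
step 2 (putdown(F)): towers=[A/B/D; C; E; F] holding=-
step 3 (unstack(D, B)): towers=[A/B; C; E; F] holding=D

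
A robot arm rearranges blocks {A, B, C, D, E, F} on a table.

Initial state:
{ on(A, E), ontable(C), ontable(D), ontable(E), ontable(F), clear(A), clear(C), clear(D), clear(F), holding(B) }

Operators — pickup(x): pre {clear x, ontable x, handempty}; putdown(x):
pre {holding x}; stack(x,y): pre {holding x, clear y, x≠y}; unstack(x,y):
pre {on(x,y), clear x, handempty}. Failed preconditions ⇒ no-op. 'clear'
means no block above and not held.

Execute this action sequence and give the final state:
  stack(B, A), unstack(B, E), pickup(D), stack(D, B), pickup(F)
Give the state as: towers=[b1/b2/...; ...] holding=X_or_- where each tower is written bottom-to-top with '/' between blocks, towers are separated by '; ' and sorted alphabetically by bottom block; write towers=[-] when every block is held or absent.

step 1 (stack(B, A)): towers=[C; D; E/A/B; F] holding=-
step 2 (unstack(B, E)) [no-op]: towers=[C; D; E/A/B; F] holding=-
step 3 (pickup(D)): towers=[C; E/A/B; F] holding=D
step 4 (stack(D, B)): towers=[C; E/A/B/D; F] holding=-
step 5 (pickup(F)): towers=[C; E/A/B/D] holding=F

towers=[C; E/A/B/D] holding=F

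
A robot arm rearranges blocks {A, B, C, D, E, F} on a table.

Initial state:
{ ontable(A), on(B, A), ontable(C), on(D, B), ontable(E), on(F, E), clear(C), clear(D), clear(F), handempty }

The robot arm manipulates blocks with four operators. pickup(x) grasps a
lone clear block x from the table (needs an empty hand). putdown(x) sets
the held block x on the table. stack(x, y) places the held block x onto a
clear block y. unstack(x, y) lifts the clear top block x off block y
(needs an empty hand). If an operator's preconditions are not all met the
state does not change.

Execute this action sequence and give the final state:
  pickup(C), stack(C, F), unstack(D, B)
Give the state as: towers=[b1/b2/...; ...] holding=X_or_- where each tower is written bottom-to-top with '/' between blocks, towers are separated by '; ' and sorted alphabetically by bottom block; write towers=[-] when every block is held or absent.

towers=[A/B; E/F/C] holding=D

step 1 (pickup(C)): towers=[A/B/D; E/F] holding=C
step 2 (stack(C, F)): towers=[A/B/D; E/F/C] holding=-
step 3 (unstack(D, B)): towers=[A/B; E/F/C] holding=D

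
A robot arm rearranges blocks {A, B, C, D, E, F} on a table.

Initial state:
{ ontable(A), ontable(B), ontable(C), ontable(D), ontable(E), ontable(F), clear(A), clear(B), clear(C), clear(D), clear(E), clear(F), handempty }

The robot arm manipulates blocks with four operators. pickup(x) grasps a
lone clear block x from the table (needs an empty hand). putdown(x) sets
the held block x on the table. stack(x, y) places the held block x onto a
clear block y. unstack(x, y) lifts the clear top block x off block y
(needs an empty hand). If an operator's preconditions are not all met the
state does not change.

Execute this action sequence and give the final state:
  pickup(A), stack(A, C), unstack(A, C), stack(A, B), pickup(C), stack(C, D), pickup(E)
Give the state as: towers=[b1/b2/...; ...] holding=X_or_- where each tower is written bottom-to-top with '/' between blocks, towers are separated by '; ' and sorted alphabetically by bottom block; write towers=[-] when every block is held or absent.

step 1 (pickup(A)): towers=[B; C; D; E; F] holding=A
step 2 (stack(A, C)): towers=[B; C/A; D; E; F] holding=-
step 3 (unstack(A, C)): towers=[B; C; D; E; F] holding=A
step 4 (stack(A, B)): towers=[B/A; C; D; E; F] holding=-
step 5 (pickup(C)): towers=[B/A; D; E; F] holding=C
step 6 (stack(C, D)): towers=[B/A; D/C; E; F] holding=-
step 7 (pickup(E)): towers=[B/A; D/C; F] holding=E

towers=[B/A; D/C; F] holding=E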